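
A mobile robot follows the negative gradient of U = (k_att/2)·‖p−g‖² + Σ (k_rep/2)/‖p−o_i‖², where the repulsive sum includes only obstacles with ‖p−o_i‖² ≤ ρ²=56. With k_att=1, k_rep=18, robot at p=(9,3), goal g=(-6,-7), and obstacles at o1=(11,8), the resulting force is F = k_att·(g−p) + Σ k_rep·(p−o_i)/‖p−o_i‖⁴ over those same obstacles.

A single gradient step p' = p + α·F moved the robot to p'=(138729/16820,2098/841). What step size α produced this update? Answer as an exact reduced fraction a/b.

F_att = 1·(g−p) = 1·(-15,-10) = (-15.0000,-10.0000)
o1: d²=29 ≤ ρ²=56; F_rep = 18·(-2,-5)/29² = (-0.0428,-0.1070)
F = F_att + ΣF_rep = (-15.0428,-10.1070)
Δp = p'−p = (-0.7521,-0.5054); α = Δx/Fx = (-12651/16820) / (-12651/841) = 1/20
check: Δy/Fy = (-425/841) / (-8500/841) = 1/20 ✓

α = 1/20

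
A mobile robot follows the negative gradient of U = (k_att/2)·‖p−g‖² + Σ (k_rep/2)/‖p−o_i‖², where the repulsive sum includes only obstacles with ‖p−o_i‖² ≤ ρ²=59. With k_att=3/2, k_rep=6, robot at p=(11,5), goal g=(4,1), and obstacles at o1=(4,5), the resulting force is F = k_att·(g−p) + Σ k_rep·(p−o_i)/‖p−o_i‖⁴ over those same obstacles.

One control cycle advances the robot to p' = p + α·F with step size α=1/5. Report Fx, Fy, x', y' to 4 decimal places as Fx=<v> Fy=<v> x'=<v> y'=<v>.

Fx=-10.4825 Fy=-6.0000 x'=8.9035 y'=3.8000

F_att = 3/2·(g−p) = 3/2·(-7,-4) = (-10.5000,-6.0000)
o1: d²=49 ≤ ρ²=59; F_rep = 6·(7,0)/49² = (0.0175,0.0000)
F = F_att + ΣF_rep = (-10.4825,-6.0000)
p' = p + 1/5·F = (8.9035,3.8000)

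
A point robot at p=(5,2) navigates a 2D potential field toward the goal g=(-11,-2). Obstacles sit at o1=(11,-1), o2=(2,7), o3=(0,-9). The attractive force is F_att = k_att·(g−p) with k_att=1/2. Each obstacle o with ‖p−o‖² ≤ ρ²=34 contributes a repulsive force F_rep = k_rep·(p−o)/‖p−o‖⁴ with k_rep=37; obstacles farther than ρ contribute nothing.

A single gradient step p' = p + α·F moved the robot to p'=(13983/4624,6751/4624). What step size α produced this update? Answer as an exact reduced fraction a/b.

F_att = 1/2·(g−p) = 1/2·(-16,-4) = (-8.0000,-2.0000)
o1: d²=45 > ρ²=34 → inactive
o2: d²=34 ≤ ρ²=34; F_rep = 37·(3,-5)/34² = (0.0960,-0.1600)
o3: d²=146 > ρ²=34 → inactive
F = F_att + ΣF_rep = (-7.9040,-2.1600)
Δp = p'−p = (-1.9760,-0.5400); α = Δx/Fx = (-9137/4624) / (-9137/1156) = 1/4
check: Δy/Fy = (-2497/4624) / (-2497/1156) = 1/4 ✓

α = 1/4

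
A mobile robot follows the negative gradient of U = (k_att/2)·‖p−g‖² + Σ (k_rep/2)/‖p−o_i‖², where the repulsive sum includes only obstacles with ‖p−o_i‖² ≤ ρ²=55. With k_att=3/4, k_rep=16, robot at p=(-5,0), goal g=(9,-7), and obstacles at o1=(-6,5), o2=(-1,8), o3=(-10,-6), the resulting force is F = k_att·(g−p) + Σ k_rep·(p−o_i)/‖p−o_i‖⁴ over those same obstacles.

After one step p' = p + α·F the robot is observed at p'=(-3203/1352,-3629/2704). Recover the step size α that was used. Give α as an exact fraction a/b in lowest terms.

α = 1/4

F_att = 3/4·(g−p) = 3/4·(14,-7) = (10.5000,-5.2500)
o1: d²=26 ≤ ρ²=55; F_rep = 16·(1,-5)/26² = (0.0237,-0.1183)
o2: d²=80 > ρ²=55 → inactive
o3: d²=61 > ρ²=55 → inactive
F = F_att + ΣF_rep = (10.5237,-5.3683)
Δp = p'−p = (2.6309,-1.3421); α = Δx/Fx = (3557/1352) / (3557/338) = 1/4
check: Δy/Fy = (-3629/2704) / (-3629/676) = 1/4 ✓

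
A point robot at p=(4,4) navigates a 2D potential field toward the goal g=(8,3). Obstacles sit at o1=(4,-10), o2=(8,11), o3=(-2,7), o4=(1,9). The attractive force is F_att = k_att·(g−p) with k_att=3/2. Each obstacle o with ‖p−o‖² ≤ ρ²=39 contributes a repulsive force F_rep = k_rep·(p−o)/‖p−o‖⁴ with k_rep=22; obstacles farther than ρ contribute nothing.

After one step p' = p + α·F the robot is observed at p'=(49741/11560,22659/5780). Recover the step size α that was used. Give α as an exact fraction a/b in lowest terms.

F_att = 3/2·(g−p) = 3/2·(4,-1) = (6.0000,-1.5000)
o1: d²=196 > ρ²=39 → inactive
o2: d²=65 > ρ²=39 → inactive
o3: d²=45 > ρ²=39 → inactive
o4: d²=34 ≤ ρ²=39; F_rep = 22·(3,-5)/34² = (0.0571,-0.0952)
F = F_att + ΣF_rep = (6.0571,-1.5952)
Δp = p'−p = (0.3029,-0.0798); α = Δx/Fx = (3501/11560) / (3501/578) = 1/20
check: Δy/Fy = (-461/5780) / (-461/289) = 1/20 ✓

α = 1/20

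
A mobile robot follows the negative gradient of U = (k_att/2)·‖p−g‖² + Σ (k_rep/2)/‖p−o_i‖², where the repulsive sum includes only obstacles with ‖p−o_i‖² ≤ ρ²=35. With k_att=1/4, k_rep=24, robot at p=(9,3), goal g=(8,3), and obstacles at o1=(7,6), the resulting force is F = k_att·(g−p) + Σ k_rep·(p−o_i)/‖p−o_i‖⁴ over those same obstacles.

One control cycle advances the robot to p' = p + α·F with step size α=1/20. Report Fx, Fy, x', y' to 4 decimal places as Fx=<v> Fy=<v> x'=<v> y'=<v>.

F_att = 1/4·(g−p) = 1/4·(-1,0) = (-0.2500,0.0000)
o1: d²=13 ≤ ρ²=35; F_rep = 24·(2,-3)/13² = (0.2840,-0.4260)
F = F_att + ΣF_rep = (0.0340,-0.4260)
p' = p + 1/20·F = (9.0017,2.9787)

Fx=0.0340 Fy=-0.4260 x'=9.0017 y'=2.9787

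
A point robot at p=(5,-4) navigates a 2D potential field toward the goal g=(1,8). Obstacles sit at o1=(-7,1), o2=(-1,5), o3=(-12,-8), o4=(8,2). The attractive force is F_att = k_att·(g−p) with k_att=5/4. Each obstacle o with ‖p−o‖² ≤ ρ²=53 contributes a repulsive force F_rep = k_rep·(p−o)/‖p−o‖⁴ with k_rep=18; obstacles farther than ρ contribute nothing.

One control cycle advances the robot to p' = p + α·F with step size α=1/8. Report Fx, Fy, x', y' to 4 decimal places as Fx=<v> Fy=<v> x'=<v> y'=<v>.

F_att = 5/4·(g−p) = 5/4·(-4,12) = (-5.0000,15.0000)
o1: d²=169 > ρ²=53 → inactive
o2: d²=117 > ρ²=53 → inactive
o3: d²=305 > ρ²=53 → inactive
o4: d²=45 ≤ ρ²=53; F_rep = 18·(-3,-6)/45² = (-0.0267,-0.0533)
F = F_att + ΣF_rep = (-5.0267,14.9467)
p' = p + 1/8·F = (4.3717,-2.1317)

Fx=-5.0267 Fy=14.9467 x'=4.3717 y'=-2.1317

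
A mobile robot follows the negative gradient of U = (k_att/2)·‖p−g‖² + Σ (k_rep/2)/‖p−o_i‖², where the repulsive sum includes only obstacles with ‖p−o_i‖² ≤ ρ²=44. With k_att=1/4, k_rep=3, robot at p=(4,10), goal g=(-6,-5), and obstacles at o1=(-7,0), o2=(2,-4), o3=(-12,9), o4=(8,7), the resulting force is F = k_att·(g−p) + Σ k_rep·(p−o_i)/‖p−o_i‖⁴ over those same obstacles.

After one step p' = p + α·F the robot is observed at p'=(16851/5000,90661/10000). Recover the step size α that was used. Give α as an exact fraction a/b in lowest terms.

α = 1/4

F_att = 1/4·(g−p) = 1/4·(-10,-15) = (-2.5000,-3.7500)
o1: d²=221 > ρ²=44 → inactive
o2: d²=200 > ρ²=44 → inactive
o3: d²=257 > ρ²=44 → inactive
o4: d²=25 ≤ ρ²=44; F_rep = 3·(-4,3)/25² = (-0.0192,0.0144)
F = F_att + ΣF_rep = (-2.5192,-3.7356)
Δp = p'−p = (-0.6298,-0.9339); α = Δx/Fx = (-3149/5000) / (-3149/1250) = 1/4
check: Δy/Fy = (-9339/10000) / (-9339/2500) = 1/4 ✓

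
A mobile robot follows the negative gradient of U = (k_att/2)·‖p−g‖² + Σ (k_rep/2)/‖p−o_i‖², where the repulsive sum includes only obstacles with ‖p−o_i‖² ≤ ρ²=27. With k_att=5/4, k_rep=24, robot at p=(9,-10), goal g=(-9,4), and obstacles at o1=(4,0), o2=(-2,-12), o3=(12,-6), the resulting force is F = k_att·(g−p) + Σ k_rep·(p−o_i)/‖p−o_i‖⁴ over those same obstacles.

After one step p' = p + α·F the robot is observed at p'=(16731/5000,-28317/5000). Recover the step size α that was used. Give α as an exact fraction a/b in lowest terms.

α = 1/4

F_att = 5/4·(g−p) = 5/4·(-18,14) = (-22.5000,17.5000)
o1: d²=125 > ρ²=27 → inactive
o2: d²=125 > ρ²=27 → inactive
o3: d²=25 ≤ ρ²=27; F_rep = 24·(-3,-4)/25² = (-0.1152,-0.1536)
F = F_att + ΣF_rep = (-22.6152,17.3464)
Δp = p'−p = (-5.6538,4.3366); α = Δx/Fx = (-28269/5000) / (-28269/1250) = 1/4
check: Δy/Fy = (21683/5000) / (21683/1250) = 1/4 ✓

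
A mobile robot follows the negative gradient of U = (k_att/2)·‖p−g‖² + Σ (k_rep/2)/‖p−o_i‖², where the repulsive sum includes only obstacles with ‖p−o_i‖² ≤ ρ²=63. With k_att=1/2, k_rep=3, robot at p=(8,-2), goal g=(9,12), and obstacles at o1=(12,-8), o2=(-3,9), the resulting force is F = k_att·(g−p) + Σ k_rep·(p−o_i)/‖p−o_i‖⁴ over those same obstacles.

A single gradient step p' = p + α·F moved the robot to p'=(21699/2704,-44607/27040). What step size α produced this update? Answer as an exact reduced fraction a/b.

F_att = 1/2·(g−p) = 1/2·(1,14) = (0.5000,7.0000)
o1: d²=52 ≤ ρ²=63; F_rep = 3·(-4,6)/52² = (-0.0044,0.0067)
o2: d²=242 > ρ²=63 → inactive
F = F_att + ΣF_rep = (0.4956,7.0067)
Δp = p'−p = (0.0248,0.3503); α = Δx/Fx = (67/2704) / (335/676) = 1/20
check: Δy/Fy = (9473/27040) / (9473/1352) = 1/20 ✓

α = 1/20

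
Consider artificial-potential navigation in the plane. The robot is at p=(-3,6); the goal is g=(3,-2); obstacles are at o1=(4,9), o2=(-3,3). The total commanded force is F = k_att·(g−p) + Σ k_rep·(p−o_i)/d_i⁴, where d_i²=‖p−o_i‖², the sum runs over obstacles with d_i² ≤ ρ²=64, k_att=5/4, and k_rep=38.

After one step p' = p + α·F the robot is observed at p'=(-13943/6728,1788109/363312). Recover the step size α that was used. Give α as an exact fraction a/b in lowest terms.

F_att = 5/4·(g−p) = 5/4·(6,-8) = (7.5000,-10.0000)
o1: d²=58 ≤ ρ²=64; F_rep = 38·(-7,-3)/58² = (-0.0791,-0.0339)
o2: d²=9 ≤ ρ²=64; F_rep = 38·(0,3)/9² = (0.0000,1.4074)
F = F_att + ΣF_rep = (7.4209,-8.6265)
Δp = p'−p = (0.9276,-1.0783); α = Δx/Fx = (6241/6728) / (6241/841) = 1/8
check: Δy/Fy = (-391763/363312) / (-391763/45414) = 1/8 ✓

α = 1/8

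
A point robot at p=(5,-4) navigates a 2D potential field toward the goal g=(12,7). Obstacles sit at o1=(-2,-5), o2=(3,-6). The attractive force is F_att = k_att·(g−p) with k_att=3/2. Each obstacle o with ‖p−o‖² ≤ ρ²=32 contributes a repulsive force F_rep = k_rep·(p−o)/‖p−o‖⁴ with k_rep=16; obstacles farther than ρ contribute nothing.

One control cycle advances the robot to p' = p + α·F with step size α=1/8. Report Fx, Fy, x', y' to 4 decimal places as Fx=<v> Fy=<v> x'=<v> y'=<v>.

Fx=11.0000 Fy=17.0000 x'=6.3750 y'=-1.8750

F_att = 3/2·(g−p) = 3/2·(7,11) = (10.5000,16.5000)
o1: d²=50 > ρ²=32 → inactive
o2: d²=8 ≤ ρ²=32; F_rep = 16·(2,2)/8² = (0.5000,0.5000)
F = F_att + ΣF_rep = (11.0000,17.0000)
p' = p + 1/8·F = (6.3750,-1.8750)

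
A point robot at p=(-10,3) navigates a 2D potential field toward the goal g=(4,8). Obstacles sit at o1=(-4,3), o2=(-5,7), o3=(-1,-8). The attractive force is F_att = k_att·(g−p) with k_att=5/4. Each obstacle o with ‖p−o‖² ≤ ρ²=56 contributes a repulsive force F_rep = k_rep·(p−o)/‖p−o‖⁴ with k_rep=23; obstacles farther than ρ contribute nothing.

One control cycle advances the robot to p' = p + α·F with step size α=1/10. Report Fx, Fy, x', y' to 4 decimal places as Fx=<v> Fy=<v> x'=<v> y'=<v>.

Fx=17.3251 Fy=6.1953 x'=-8.2675 y'=3.6195

F_att = 5/4·(g−p) = 5/4·(14,5) = (17.5000,6.2500)
o1: d²=36 ≤ ρ²=56; F_rep = 23·(-6,0)/36² = (-0.1065,0.0000)
o2: d²=41 ≤ ρ²=56; F_rep = 23·(-5,-4)/41² = (-0.0684,-0.0547)
o3: d²=202 > ρ²=56 → inactive
F = F_att + ΣF_rep = (17.3251,6.1953)
p' = p + 1/10·F = (-8.2675,3.6195)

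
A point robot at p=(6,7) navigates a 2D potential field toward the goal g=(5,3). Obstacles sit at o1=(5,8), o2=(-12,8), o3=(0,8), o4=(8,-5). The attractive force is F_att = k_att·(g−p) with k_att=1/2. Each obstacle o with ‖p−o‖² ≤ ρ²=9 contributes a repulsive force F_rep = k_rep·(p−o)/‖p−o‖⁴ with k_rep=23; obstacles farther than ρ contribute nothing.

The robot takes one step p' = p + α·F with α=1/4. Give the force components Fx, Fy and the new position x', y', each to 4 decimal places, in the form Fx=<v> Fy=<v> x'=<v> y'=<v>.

Fx=5.2500 Fy=-7.7500 x'=7.3125 y'=5.0625

F_att = 1/2·(g−p) = 1/2·(-1,-4) = (-0.5000,-2.0000)
o1: d²=2 ≤ ρ²=9; F_rep = 23·(1,-1)/2² = (5.7500,-5.7500)
o2: d²=325 > ρ²=9 → inactive
o3: d²=37 > ρ²=9 → inactive
o4: d²=148 > ρ²=9 → inactive
F = F_att + ΣF_rep = (5.2500,-7.7500)
p' = p + 1/4·F = (7.3125,5.0625)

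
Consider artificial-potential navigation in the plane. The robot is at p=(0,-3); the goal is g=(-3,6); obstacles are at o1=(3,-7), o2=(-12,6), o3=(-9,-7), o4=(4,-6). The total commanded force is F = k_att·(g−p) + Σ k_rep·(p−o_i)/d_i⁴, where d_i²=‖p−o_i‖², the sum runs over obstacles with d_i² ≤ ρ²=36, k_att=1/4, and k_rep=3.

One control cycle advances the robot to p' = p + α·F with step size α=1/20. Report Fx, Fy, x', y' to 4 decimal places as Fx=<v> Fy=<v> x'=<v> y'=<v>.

F_att = 1/4·(g−p) = 1/4·(-3,9) = (-0.7500,2.2500)
o1: d²=25 ≤ ρ²=36; F_rep = 3·(-3,4)/25² = (-0.0144,0.0192)
o2: d²=225 > ρ²=36 → inactive
o3: d²=97 > ρ²=36 → inactive
o4: d²=25 ≤ ρ²=36; F_rep = 3·(-4,3)/25² = (-0.0192,0.0144)
F = F_att + ΣF_rep = (-0.7836,2.2836)
p' = p + 1/20·F = (-0.0392,-2.8858)

Fx=-0.7836 Fy=2.2836 x'=-0.0392 y'=-2.8858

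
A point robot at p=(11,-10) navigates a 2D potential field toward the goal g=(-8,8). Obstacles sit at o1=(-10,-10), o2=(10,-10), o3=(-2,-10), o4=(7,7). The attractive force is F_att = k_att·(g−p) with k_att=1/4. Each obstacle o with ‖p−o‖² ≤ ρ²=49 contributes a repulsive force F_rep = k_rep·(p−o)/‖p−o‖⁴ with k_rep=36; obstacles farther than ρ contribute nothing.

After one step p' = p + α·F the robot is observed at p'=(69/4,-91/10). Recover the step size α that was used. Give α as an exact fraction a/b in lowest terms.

F_att = 1/4·(g−p) = 1/4·(-19,18) = (-4.7500,4.5000)
o1: d²=441 > ρ²=49 → inactive
o2: d²=1 ≤ ρ²=49; F_rep = 36·(1,0)/1² = (36.0000,0.0000)
o3: d²=169 > ρ²=49 → inactive
o4: d²=305 > ρ²=49 → inactive
F = F_att + ΣF_rep = (31.2500,4.5000)
Δp = p'−p = (6.2500,0.9000); α = Δx/Fx = (25/4) / (125/4) = 1/5
check: Δy/Fy = (9/10) / (9/2) = 1/5 ✓

α = 1/5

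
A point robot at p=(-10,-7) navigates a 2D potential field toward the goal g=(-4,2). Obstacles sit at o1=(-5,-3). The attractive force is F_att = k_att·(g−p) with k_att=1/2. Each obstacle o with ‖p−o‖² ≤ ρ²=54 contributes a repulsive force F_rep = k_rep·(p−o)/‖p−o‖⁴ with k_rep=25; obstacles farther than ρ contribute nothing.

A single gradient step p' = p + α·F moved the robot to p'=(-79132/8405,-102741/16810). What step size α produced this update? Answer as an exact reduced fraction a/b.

F_att = 1/2·(g−p) = 1/2·(6,9) = (3.0000,4.5000)
o1: d²=41 ≤ ρ²=54; F_rep = 25·(-5,-4)/41² = (-0.0744,-0.0595)
F = F_att + ΣF_rep = (2.9256,4.4405)
Δp = p'−p = (0.5851,0.8881); α = Δx/Fx = (4918/8405) / (4918/1681) = 1/5
check: Δy/Fy = (14929/16810) / (14929/3362) = 1/5 ✓

α = 1/5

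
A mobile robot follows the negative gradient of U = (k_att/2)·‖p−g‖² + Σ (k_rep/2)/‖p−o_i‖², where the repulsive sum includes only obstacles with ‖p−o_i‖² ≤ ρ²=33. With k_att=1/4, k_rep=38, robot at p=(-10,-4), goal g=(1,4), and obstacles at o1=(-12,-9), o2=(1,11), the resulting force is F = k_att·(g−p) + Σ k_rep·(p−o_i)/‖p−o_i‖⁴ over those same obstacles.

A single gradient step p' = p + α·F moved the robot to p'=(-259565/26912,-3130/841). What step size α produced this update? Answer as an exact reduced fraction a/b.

α = 1/8

F_att = 1/4·(g−p) = 1/4·(11,8) = (2.7500,2.0000)
o1: d²=29 ≤ ρ²=33; F_rep = 38·(2,5)/29² = (0.0904,0.2259)
o2: d²=346 > ρ²=33 → inactive
F = F_att + ΣF_rep = (2.8404,2.2259)
Δp = p'−p = (0.3550,0.2782); α = Δx/Fx = (9555/26912) / (9555/3364) = 1/8
check: Δy/Fy = (234/841) / (1872/841) = 1/8 ✓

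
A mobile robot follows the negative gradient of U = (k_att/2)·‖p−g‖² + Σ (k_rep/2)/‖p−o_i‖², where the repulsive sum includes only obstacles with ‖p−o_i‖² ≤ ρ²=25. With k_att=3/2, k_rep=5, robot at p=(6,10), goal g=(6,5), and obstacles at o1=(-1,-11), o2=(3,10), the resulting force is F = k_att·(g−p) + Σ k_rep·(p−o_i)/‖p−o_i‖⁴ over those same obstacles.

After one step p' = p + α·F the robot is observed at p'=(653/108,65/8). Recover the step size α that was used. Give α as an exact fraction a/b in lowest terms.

F_att = 3/2·(g−p) = 3/2·(0,-5) = (0.0000,-7.5000)
o1: d²=490 > ρ²=25 → inactive
o2: d²=9 ≤ ρ²=25; F_rep = 5·(3,0)/9² = (0.1852,0.0000)
F = F_att + ΣF_rep = (0.1852,-7.5000)
Δp = p'−p = (0.0463,-1.8750); α = Δx/Fx = (5/108) / (5/27) = 1/4
check: Δy/Fy = (-15/8) / (-15/2) = 1/4 ✓

α = 1/4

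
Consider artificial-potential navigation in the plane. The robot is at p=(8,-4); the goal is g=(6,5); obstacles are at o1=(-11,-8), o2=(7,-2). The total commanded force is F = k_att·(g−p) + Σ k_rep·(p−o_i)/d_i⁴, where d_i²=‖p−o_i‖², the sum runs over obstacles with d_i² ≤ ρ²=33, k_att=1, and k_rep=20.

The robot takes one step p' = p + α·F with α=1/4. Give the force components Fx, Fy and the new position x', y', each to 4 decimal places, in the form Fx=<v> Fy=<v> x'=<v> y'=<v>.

Fx=-1.2000 Fy=7.4000 x'=7.7000 y'=-2.1500

F_att = 1·(g−p) = 1·(-2,9) = (-2.0000,9.0000)
o1: d²=377 > ρ²=33 → inactive
o2: d²=5 ≤ ρ²=33; F_rep = 20·(1,-2)/5² = (0.8000,-1.6000)
F = F_att + ΣF_rep = (-1.2000,7.4000)
p' = p + 1/4·F = (7.7000,-2.1500)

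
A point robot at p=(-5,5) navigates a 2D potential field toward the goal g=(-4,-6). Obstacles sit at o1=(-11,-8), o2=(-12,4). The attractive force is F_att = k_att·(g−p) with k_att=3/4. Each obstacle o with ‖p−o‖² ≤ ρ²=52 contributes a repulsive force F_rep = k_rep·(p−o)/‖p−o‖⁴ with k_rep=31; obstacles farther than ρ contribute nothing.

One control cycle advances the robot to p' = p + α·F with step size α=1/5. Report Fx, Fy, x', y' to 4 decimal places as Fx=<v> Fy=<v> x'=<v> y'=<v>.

Fx=0.8368 Fy=-8.2376 x'=-4.8326 y'=3.3525

F_att = 3/4·(g−p) = 3/4·(1,-11) = (0.7500,-8.2500)
o1: d²=205 > ρ²=52 → inactive
o2: d²=50 ≤ ρ²=52; F_rep = 31·(7,1)/50² = (0.0868,0.0124)
F = F_att + ΣF_rep = (0.8368,-8.2376)
p' = p + 1/5·F = (-4.8326,3.3525)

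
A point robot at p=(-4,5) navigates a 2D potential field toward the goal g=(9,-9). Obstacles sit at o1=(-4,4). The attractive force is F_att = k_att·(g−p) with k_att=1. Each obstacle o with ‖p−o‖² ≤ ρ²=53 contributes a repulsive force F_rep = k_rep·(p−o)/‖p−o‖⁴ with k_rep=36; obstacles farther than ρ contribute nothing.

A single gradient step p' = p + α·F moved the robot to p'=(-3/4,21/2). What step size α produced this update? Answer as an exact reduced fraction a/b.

F_att = 1·(g−p) = 1·(13,-14) = (13.0000,-14.0000)
o1: d²=1 ≤ ρ²=53; F_rep = 36·(0,1)/1² = (0.0000,36.0000)
F = F_att + ΣF_rep = (13.0000,22.0000)
Δp = p'−p = (3.2500,5.5000); α = Δx/Fx = (13/4) / (13) = 1/4
check: Δy/Fy = (11/2) / (22) = 1/4 ✓

α = 1/4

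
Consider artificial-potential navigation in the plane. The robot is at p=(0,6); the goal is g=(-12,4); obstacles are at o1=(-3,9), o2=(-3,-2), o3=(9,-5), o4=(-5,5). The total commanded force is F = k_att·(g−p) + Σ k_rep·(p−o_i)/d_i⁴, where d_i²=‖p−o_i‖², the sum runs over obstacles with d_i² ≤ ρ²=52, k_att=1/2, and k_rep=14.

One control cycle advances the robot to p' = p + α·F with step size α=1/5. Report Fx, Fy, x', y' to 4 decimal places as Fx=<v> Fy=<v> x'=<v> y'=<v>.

F_att = 1/2·(g−p) = 1/2·(-12,-2) = (-6.0000,-1.0000)
o1: d²=18 ≤ ρ²=52; F_rep = 14·(3,-3)/18² = (0.1296,-0.1296)
o2: d²=73 > ρ²=52 → inactive
o3: d²=202 > ρ²=52 → inactive
o4: d²=26 ≤ ρ²=52; F_rep = 14·(5,1)/26² = (0.1036,0.0207)
F = F_att + ΣF_rep = (-5.7668,-1.1089)
p' = p + 1/5·F = (-1.1534,5.7782)

Fx=-5.7668 Fy=-1.1089 x'=-1.1534 y'=5.7782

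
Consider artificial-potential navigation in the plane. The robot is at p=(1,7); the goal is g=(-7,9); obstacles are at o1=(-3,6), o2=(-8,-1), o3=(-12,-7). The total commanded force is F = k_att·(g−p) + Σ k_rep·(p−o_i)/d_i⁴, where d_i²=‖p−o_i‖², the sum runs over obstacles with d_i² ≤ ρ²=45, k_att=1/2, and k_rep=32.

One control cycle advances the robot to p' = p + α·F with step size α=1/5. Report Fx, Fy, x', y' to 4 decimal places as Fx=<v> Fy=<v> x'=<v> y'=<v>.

Fx=-3.5571 Fy=1.1107 x'=0.2886 y'=7.2221

F_att = 1/2·(g−p) = 1/2·(-8,2) = (-4.0000,1.0000)
o1: d²=17 ≤ ρ²=45; F_rep = 32·(4,1)/17² = (0.4429,0.1107)
o2: d²=145 > ρ²=45 → inactive
o3: d²=365 > ρ²=45 → inactive
F = F_att + ΣF_rep = (-3.5571,1.1107)
p' = p + 1/5·F = (0.2886,7.2221)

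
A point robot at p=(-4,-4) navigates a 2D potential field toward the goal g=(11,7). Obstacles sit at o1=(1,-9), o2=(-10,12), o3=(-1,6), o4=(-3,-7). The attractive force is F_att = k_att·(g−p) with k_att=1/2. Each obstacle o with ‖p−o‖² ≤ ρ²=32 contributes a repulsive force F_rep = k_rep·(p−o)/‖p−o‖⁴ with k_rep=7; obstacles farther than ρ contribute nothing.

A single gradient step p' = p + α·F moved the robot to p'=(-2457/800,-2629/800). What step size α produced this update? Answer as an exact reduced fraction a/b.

F_att = 1/2·(g−p) = 1/2·(15,11) = (7.5000,5.5000)
o1: d²=50 > ρ²=32 → inactive
o2: d²=292 > ρ²=32 → inactive
o3: d²=109 > ρ²=32 → inactive
o4: d²=10 ≤ ρ²=32; F_rep = 7·(-1,3)/10² = (-0.0700,0.2100)
F = F_att + ΣF_rep = (7.4300,5.7100)
Δp = p'−p = (0.9287,0.7137); α = Δx/Fx = (743/800) / (743/100) = 1/8
check: Δy/Fy = (571/800) / (571/100) = 1/8 ✓

α = 1/8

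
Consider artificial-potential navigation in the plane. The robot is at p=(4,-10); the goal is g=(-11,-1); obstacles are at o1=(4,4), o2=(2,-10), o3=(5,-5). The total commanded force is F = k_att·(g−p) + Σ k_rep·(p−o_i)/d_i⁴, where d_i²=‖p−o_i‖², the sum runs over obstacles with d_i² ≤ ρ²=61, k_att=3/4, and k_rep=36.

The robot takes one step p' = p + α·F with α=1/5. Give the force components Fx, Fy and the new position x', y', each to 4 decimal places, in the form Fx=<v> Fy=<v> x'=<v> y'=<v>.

F_att = 3/4·(g−p) = 3/4·(-15,9) = (-11.2500,6.7500)
o1: d²=196 > ρ²=61 → inactive
o2: d²=4 ≤ ρ²=61; F_rep = 36·(2,0)/4² = (4.5000,0.0000)
o3: d²=26 ≤ ρ²=61; F_rep = 36·(-1,-5)/26² = (-0.0533,-0.2663)
F = F_att + ΣF_rep = (-6.8033,6.4837)
p' = p + 1/5·F = (2.6393,-8.7033)

Fx=-6.8033 Fy=6.4837 x'=2.6393 y'=-8.7033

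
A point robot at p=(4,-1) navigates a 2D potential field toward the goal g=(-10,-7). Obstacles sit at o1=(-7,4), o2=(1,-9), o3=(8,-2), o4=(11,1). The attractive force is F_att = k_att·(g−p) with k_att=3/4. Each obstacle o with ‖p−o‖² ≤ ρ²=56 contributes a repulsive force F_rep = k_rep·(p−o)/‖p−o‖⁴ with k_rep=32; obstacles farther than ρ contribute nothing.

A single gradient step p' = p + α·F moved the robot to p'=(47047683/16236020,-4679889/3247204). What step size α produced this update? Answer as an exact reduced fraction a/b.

α = 1/10

F_att = 3/4·(g−p) = 3/4·(-14,-6) = (-10.5000,-4.5000)
o1: d²=146 > ρ²=56 → inactive
o2: d²=73 > ρ²=56 → inactive
o3: d²=17 ≤ ρ²=56; F_rep = 32·(-4,1)/17² = (-0.4429,0.1107)
o4: d²=53 ≤ ρ²=56; F_rep = 32·(-7,-2)/53² = (-0.0797,-0.0228)
F = F_att + ΣF_rep = (-11.0227,-4.4121)
Δp = p'−p = (-1.1023,-0.4412); α = Δx/Fx = (-17896397/16236020) / (-17896397/1623602) = 1/10
check: Δy/Fy = (-1432685/3247204) / (-7163425/1623602) = 1/10 ✓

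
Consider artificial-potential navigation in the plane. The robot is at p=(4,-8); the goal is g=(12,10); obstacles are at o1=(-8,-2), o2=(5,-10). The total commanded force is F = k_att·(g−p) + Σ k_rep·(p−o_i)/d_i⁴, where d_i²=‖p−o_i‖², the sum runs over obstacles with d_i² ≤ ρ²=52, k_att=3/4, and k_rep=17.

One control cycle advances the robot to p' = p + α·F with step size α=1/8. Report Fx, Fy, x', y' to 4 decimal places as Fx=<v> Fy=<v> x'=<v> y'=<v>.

Fx=5.3200 Fy=14.8600 x'=4.6650 y'=-6.1425

F_att = 3/4·(g−p) = 3/4·(8,18) = (6.0000,13.5000)
o1: d²=180 > ρ²=52 → inactive
o2: d²=5 ≤ ρ²=52; F_rep = 17·(-1,2)/5² = (-0.6800,1.3600)
F = F_att + ΣF_rep = (5.3200,14.8600)
p' = p + 1/8·F = (4.6650,-6.1425)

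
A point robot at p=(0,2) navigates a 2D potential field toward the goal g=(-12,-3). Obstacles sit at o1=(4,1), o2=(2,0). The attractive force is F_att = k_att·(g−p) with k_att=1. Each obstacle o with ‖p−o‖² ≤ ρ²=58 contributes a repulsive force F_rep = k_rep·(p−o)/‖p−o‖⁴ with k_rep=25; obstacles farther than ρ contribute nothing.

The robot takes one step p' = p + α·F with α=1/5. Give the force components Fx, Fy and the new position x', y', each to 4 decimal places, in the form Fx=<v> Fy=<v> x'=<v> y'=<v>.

Fx=-13.1273 Fy=-4.1322 x'=-2.6255 y'=1.1736

F_att = 1·(g−p) = 1·(-12,-5) = (-12.0000,-5.0000)
o1: d²=17 ≤ ρ²=58; F_rep = 25·(-4,1)/17² = (-0.3460,0.0865)
o2: d²=8 ≤ ρ²=58; F_rep = 25·(-2,2)/8² = (-0.7812,0.7812)
F = F_att + ΣF_rep = (-13.1273,-4.1322)
p' = p + 1/5·F = (-2.6255,1.1736)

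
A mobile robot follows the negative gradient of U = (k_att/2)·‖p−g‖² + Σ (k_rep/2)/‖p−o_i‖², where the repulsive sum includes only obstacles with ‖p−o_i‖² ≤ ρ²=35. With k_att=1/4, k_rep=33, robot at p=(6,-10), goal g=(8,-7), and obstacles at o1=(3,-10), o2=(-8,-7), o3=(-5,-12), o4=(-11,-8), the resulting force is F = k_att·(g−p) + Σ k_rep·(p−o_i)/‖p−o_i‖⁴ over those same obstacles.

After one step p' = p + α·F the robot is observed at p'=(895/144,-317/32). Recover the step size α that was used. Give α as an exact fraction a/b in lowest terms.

α = 1/8

F_att = 1/4·(g−p) = 1/4·(2,3) = (0.5000,0.7500)
o1: d²=9 ≤ ρ²=35; F_rep = 33·(3,0)/9² = (1.2222,0.0000)
o2: d²=205 > ρ²=35 → inactive
o3: d²=125 > ρ²=35 → inactive
o4: d²=293 > ρ²=35 → inactive
F = F_att + ΣF_rep = (1.7222,0.7500)
Δp = p'−p = (0.2153,0.0938); α = Δx/Fx = (31/144) / (31/18) = 1/8
check: Δy/Fy = (3/32) / (3/4) = 1/8 ✓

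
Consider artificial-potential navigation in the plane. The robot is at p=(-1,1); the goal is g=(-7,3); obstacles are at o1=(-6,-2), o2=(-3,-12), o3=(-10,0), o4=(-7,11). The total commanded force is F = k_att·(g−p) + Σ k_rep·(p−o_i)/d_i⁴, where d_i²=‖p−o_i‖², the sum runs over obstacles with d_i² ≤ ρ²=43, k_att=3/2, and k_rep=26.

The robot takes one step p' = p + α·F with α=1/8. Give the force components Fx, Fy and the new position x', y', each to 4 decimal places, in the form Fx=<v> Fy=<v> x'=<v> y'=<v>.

F_att = 3/2·(g−p) = 3/2·(-6,2) = (-9.0000,3.0000)
o1: d²=34 ≤ ρ²=43; F_rep = 26·(5,3)/34² = (0.1125,0.0675)
o2: d²=173 > ρ²=43 → inactive
o3: d²=82 > ρ²=43 → inactive
o4: d²=136 > ρ²=43 → inactive
F = F_att + ΣF_rep = (-8.8875,3.0675)
p' = p + 1/8·F = (-2.1109,1.3834)

Fx=-8.8875 Fy=3.0675 x'=-2.1109 y'=1.3834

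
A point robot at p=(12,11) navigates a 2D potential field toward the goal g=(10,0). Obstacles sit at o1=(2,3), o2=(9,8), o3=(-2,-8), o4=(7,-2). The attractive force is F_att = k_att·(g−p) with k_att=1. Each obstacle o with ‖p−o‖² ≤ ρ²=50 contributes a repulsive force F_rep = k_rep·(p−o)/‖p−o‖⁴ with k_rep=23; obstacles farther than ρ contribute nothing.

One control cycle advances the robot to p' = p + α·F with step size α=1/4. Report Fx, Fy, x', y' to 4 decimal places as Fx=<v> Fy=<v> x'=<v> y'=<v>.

F_att = 1·(g−p) = 1·(-2,-11) = (-2.0000,-11.0000)
o1: d²=164 > ρ²=50 → inactive
o2: d²=18 ≤ ρ²=50; F_rep = 23·(3,3)/18² = (0.2130,0.2130)
o3: d²=557 > ρ²=50 → inactive
o4: d²=194 > ρ²=50 → inactive
F = F_att + ΣF_rep = (-1.7870,-10.7870)
p' = p + 1/4·F = (11.5532,8.3032)

Fx=-1.7870 Fy=-10.7870 x'=11.5532 y'=8.3032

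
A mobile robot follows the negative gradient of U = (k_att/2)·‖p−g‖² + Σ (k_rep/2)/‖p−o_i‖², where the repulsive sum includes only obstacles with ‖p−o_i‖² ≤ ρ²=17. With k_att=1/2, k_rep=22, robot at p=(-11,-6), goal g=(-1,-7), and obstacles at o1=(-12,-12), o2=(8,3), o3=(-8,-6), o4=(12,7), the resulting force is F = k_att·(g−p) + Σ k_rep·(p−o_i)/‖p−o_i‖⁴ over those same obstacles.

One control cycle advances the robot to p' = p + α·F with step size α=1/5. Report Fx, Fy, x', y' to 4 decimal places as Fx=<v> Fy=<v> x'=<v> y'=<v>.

Fx=4.1852 Fy=-0.5000 x'=-10.1630 y'=-6.1000

F_att = 1/2·(g−p) = 1/2·(10,-1) = (5.0000,-0.5000)
o1: d²=37 > ρ²=17 → inactive
o2: d²=442 > ρ²=17 → inactive
o3: d²=9 ≤ ρ²=17; F_rep = 22·(-3,0)/9² = (-0.8148,0.0000)
o4: d²=698 > ρ²=17 → inactive
F = F_att + ΣF_rep = (4.1852,-0.5000)
p' = p + 1/5·F = (-10.1630,-6.1000)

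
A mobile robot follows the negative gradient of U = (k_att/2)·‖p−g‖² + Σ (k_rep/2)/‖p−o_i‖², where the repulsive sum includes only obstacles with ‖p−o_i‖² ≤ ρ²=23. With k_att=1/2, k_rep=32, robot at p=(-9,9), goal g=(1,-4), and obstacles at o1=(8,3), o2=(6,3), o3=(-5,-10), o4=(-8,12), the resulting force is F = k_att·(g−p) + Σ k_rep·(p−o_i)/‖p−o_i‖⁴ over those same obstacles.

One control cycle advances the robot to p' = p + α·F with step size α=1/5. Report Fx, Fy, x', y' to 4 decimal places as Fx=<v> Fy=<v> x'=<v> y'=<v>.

F_att = 1/2·(g−p) = 1/2·(10,-13) = (5.0000,-6.5000)
o1: d²=325 > ρ²=23 → inactive
o2: d²=261 > ρ²=23 → inactive
o3: d²=377 > ρ²=23 → inactive
o4: d²=10 ≤ ρ²=23; F_rep = 32·(-1,-3)/10² = (-0.3200,-0.9600)
F = F_att + ΣF_rep = (4.6800,-7.4600)
p' = p + 1/5·F = (-8.0640,7.5080)

Fx=4.6800 Fy=-7.4600 x'=-8.0640 y'=7.5080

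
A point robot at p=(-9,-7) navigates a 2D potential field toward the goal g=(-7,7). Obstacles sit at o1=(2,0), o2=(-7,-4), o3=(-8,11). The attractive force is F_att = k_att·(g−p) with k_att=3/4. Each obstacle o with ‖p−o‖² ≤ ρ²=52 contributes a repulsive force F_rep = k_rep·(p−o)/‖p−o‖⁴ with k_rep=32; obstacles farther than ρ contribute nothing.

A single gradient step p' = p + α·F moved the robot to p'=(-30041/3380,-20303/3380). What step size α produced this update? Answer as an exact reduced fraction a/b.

F_att = 3/4·(g−p) = 3/4·(2,14) = (1.5000,10.5000)
o1: d²=170 > ρ²=52 → inactive
o2: d²=13 ≤ ρ²=52; F_rep = 32·(-2,-3)/13² = (-0.3787,-0.5680)
o3: d²=325 > ρ²=52 → inactive
F = F_att + ΣF_rep = (1.1213,9.9320)
Δp = p'−p = (0.1121,0.9932); α = Δx/Fx = (379/3380) / (379/338) = 1/10
check: Δy/Fy = (3357/3380) / (3357/338) = 1/10 ✓

α = 1/10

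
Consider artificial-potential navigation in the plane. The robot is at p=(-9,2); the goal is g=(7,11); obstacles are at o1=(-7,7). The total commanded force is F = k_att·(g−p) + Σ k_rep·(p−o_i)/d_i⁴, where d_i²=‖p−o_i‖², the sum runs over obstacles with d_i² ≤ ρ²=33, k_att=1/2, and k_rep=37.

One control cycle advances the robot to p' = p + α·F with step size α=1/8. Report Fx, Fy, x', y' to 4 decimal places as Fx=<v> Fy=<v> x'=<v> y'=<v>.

Fx=7.9120 Fy=4.2800 x'=-8.0110 y'=2.5350

F_att = 1/2·(g−p) = 1/2·(16,9) = (8.0000,4.5000)
o1: d²=29 ≤ ρ²=33; F_rep = 37·(-2,-5)/29² = (-0.0880,-0.2200)
F = F_att + ΣF_rep = (7.9120,4.2800)
p' = p + 1/8·F = (-8.0110,2.5350)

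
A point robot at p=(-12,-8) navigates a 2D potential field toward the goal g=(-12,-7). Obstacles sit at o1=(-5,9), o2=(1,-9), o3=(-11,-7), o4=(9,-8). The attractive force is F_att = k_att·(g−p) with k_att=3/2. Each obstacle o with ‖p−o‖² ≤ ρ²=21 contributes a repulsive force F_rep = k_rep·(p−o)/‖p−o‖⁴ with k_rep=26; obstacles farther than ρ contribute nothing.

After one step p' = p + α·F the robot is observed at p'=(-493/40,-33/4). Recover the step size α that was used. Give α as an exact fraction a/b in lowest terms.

α = 1/20

F_att = 3/2·(g−p) = 3/2·(0,1) = (0.0000,1.5000)
o1: d²=338 > ρ²=21 → inactive
o2: d²=170 > ρ²=21 → inactive
o3: d²=2 ≤ ρ²=21; F_rep = 26·(-1,-1)/2² = (-6.5000,-6.5000)
o4: d²=441 > ρ²=21 → inactive
F = F_att + ΣF_rep = (-6.5000,-5.0000)
Δp = p'−p = (-0.3250,-0.2500); α = Δx/Fx = (-13/40) / (-13/2) = 1/20
check: Δy/Fy = (-1/4) / (-5) = 1/20 ✓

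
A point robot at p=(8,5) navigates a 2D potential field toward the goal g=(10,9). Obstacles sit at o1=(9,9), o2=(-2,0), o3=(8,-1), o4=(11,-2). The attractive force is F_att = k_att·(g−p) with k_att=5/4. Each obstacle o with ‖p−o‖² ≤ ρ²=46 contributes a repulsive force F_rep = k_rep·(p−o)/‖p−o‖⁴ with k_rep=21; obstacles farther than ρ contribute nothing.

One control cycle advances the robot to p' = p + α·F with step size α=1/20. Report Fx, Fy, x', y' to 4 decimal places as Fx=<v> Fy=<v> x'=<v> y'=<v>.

F_att = 5/4·(g−p) = 5/4·(2,4) = (2.5000,5.0000)
o1: d²=17 ≤ ρ²=46; F_rep = 21·(-1,-4)/17² = (-0.0727,-0.2907)
o2: d²=125 > ρ²=46 → inactive
o3: d²=36 ≤ ρ²=46; F_rep = 21·(0,6)/36² = (0.0000,0.0972)
o4: d²=58 > ρ²=46 → inactive
F = F_att + ΣF_rep = (2.4273,4.8066)
p' = p + 1/20·F = (8.1214,5.2403)

Fx=2.4273 Fy=4.8066 x'=8.1214 y'=5.2403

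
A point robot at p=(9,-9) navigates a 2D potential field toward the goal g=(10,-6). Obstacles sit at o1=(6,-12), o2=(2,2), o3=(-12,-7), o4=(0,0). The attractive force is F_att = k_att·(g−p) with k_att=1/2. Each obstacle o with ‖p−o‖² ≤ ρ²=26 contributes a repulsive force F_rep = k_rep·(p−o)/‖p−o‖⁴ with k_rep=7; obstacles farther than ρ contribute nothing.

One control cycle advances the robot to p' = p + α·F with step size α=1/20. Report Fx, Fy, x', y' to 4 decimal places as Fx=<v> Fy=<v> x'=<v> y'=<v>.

F_att = 1/2·(g−p) = 1/2·(1,3) = (0.5000,1.5000)
o1: d²=18 ≤ ρ²=26; F_rep = 7·(3,3)/18² = (0.0648,0.0648)
o2: d²=170 > ρ²=26 → inactive
o3: d²=445 > ρ²=26 → inactive
o4: d²=162 > ρ²=26 → inactive
F = F_att + ΣF_rep = (0.5648,1.5648)
p' = p + 1/20·F = (9.0282,-8.9218)

Fx=0.5648 Fy=1.5648 x'=9.0282 y'=-8.9218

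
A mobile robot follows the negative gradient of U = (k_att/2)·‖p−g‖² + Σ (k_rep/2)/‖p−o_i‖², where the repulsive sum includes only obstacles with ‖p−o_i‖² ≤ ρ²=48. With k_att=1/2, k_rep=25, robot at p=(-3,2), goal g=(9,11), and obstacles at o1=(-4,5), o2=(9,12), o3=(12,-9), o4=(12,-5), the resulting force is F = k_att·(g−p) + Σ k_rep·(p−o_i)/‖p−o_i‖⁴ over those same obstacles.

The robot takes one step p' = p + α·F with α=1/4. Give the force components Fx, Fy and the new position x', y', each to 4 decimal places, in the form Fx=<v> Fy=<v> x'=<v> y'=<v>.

Fx=6.2500 Fy=3.7500 x'=-1.4375 y'=2.9375

F_att = 1/2·(g−p) = 1/2·(12,9) = (6.0000,4.5000)
o1: d²=10 ≤ ρ²=48; F_rep = 25·(1,-3)/10² = (0.2500,-0.7500)
o2: d²=244 > ρ²=48 → inactive
o3: d²=346 > ρ²=48 → inactive
o4: d²=274 > ρ²=48 → inactive
F = F_att + ΣF_rep = (6.2500,3.7500)
p' = p + 1/4·F = (-1.4375,2.9375)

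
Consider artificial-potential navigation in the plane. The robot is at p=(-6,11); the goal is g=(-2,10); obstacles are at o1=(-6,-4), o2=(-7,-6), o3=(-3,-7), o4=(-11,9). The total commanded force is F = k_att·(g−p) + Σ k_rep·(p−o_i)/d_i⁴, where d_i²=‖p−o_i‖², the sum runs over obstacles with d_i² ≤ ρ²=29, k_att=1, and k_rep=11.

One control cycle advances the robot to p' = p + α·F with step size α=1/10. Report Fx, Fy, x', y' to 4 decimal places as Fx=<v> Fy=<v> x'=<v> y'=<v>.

F_att = 1·(g−p) = 1·(4,-1) = (4.0000,-1.0000)
o1: d²=225 > ρ²=29 → inactive
o2: d²=290 > ρ²=29 → inactive
o3: d²=333 > ρ²=29 → inactive
o4: d²=29 ≤ ρ²=29; F_rep = 11·(5,2)/29² = (0.0654,0.0262)
F = F_att + ΣF_rep = (4.0654,-0.9738)
p' = p + 1/10·F = (-5.5935,10.9026)

Fx=4.0654 Fy=-0.9738 x'=-5.5935 y'=10.9026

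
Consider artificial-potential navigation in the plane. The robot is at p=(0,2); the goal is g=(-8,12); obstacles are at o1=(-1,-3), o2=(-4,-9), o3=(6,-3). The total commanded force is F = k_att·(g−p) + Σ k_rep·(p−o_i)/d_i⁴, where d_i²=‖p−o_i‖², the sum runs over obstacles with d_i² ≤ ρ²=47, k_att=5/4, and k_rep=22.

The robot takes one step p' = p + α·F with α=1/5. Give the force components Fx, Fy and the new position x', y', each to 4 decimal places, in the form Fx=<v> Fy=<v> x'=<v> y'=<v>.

F_att = 5/4·(g−p) = 5/4·(-8,10) = (-10.0000,12.5000)
o1: d²=26 ≤ ρ²=47; F_rep = 22·(1,5)/26² = (0.0325,0.1627)
o2: d²=137 > ρ²=47 → inactive
o3: d²=61 > ρ²=47 → inactive
F = F_att + ΣF_rep = (-9.9675,12.6627)
p' = p + 1/5·F = (-1.9935,4.5325)

Fx=-9.9675 Fy=12.6627 x'=-1.9935 y'=4.5325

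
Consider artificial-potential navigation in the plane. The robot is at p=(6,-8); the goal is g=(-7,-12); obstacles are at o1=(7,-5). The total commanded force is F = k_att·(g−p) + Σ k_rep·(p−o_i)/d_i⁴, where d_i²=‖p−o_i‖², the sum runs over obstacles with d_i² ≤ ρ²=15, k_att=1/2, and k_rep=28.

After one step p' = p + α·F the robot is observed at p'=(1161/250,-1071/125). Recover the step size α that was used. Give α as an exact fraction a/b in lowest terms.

F_att = 1/2·(g−p) = 1/2·(-13,-4) = (-6.5000,-2.0000)
o1: d²=10 ≤ ρ²=15; F_rep = 28·(-1,-3)/10² = (-0.2800,-0.8400)
F = F_att + ΣF_rep = (-6.7800,-2.8400)
Δp = p'−p = (-1.3560,-0.5680); α = Δx/Fx = (-339/250) / (-339/50) = 1/5
check: Δy/Fy = (-71/125) / (-71/25) = 1/5 ✓

α = 1/5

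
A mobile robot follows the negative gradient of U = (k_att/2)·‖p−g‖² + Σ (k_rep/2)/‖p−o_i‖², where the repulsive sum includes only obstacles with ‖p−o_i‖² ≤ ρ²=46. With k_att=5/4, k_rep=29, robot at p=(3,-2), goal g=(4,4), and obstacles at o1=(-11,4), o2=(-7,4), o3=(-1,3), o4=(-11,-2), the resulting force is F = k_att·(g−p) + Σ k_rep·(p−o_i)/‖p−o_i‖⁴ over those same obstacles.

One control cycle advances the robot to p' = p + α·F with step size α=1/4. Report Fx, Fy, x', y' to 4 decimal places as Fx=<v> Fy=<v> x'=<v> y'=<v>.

F_att = 5/4·(g−p) = 5/4·(1,6) = (1.2500,7.5000)
o1: d²=232 > ρ²=46 → inactive
o2: d²=136 > ρ²=46 → inactive
o3: d²=41 ≤ ρ²=46; F_rep = 29·(4,-5)/41² = (0.0690,-0.0863)
o4: d²=196 > ρ²=46 → inactive
F = F_att + ΣF_rep = (1.3190,7.4137)
p' = p + 1/4·F = (3.3298,-0.1466)

Fx=1.3190 Fy=7.4137 x'=3.3298 y'=-0.1466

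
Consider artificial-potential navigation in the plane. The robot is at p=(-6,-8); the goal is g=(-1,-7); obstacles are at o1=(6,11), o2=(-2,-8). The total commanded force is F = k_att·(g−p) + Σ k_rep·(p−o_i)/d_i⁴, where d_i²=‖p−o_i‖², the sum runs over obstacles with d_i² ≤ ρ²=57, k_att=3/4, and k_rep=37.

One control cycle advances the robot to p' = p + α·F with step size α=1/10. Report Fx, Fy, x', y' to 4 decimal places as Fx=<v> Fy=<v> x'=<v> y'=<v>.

Fx=3.1719 Fy=0.7500 x'=-5.6828 y'=-7.9250

F_att = 3/4·(g−p) = 3/4·(5,1) = (3.7500,0.7500)
o1: d²=505 > ρ²=57 → inactive
o2: d²=16 ≤ ρ²=57; F_rep = 37·(-4,0)/16² = (-0.5781,0.0000)
F = F_att + ΣF_rep = (3.1719,0.7500)
p' = p + 1/10·F = (-5.6828,-7.9250)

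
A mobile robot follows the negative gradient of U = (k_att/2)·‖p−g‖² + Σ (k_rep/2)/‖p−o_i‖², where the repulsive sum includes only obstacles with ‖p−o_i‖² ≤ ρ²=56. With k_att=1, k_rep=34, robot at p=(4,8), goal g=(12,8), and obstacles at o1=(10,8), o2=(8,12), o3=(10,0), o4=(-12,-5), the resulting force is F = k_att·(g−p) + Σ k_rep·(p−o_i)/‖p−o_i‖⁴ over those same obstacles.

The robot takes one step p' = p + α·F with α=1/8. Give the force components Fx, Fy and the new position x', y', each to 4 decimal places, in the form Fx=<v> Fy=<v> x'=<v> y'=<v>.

F_att = 1·(g−p) = 1·(8,0) = (8.0000,0.0000)
o1: d²=36 ≤ ρ²=56; F_rep = 34·(-6,0)/36² = (-0.1574,0.0000)
o2: d²=32 ≤ ρ²=56; F_rep = 34·(-4,-4)/32² = (-0.1328,-0.1328)
o3: d²=100 > ρ²=56 → inactive
o4: d²=425 > ρ²=56 → inactive
F = F_att + ΣF_rep = (7.7098,-0.1328)
p' = p + 1/8·F = (4.9637,7.9834)

Fx=7.7098 Fy=-0.1328 x'=4.9637 y'=7.9834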